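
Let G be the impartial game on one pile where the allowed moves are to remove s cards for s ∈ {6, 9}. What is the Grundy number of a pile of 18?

Grundy values for subtraction set {6, 9}:
k:     0  1  2  3  4  5  6  7  8  9 10 11 12 13 14 15 16 17 18
g(k):  0  0  0  0  0  0  1  1  1  1  1  1  2  2  2  0  0  0  0
So g(18) = 0.

0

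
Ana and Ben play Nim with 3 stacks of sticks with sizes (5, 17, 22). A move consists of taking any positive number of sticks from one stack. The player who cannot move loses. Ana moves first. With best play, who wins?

Bitwise XOR of the heap sizes:
  00101  (5)
  10001  (17)
  10110  (22)
  -----
  00010  (2)
The nim-sum is 2 ≠ 0, so this is an N-position: the player to move can win; Ana has a winning move.

Ana wins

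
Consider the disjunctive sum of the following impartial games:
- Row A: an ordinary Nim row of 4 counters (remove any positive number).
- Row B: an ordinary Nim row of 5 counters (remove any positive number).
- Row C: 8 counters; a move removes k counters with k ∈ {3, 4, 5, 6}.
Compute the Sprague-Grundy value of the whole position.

Row A is a plain Nim row of size 4, so its Grundy value is 4.
Row B is a plain Nim row of size 5, so its Grundy value is 5.
For row C, compute g(0), g(1), … with moves {3, 4, 5, 6}:
g(0) = mex{} = 0
g(1) = mex{} = 0
g(2) = mex{} = 0
g(3) = mex{0} = 1
g(4) = mex{0} = 1
g(5) = mex{0} = 1
g(6) = mex{0,1} = 2
g(7) = mex{0,1} = 2
g(8) = mex{0,1} = 2
So g(8) = 2.
By the Sprague-Grundy theorem, the Grundy value of a sum of independent games is the XOR of the component values.
Combined value = 4 ⊕ 5 ⊕ 2 = 3.

3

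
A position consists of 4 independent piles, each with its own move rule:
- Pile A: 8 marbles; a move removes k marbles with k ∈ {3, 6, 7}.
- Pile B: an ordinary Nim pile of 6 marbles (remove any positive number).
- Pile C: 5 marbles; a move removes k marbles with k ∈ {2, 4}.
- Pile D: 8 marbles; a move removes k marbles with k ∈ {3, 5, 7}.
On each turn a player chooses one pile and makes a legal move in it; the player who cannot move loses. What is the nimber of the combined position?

For pile A, compute g(0), g(1), … with moves {3, 6, 7}:
k:     0  1  2  3  4  5  6  7  8
g(k):  0  0  0  1  1  1  2  2  2
So g(8) = 2.
Pile B is a plain Nim pile of size 6, so its Grundy value is 6.
Grundy values for pile C (subtraction set {2, 4}):
k:     0  1  2  3  4  5
g(k):  0  0  1  1  2  2
So g(5) = 2.
Grundy values for pile D (subtraction set {3, 5, 7}):
g(0) = mex{} = 0
g(1) = mex{} = 0
g(2) = mex{} = 0
g(3) = mex{0} = 1
g(4) = mex{0} = 1
g(5) = mex{0} = 1
g(6) = mex{0,1} = 2
g(7) = mex{0,1} = 2
g(8) = mex{0,1} = 2
So g(8) = 2.
The value of a disjunctive sum is the nim-sum of the parts.
Combined value = 2 ⊕ 6 ⊕ 2 ⊕ 2 = 4.

4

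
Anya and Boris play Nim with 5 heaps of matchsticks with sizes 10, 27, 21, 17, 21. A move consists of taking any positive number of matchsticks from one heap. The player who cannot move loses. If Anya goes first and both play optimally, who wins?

Boris wins

Nim-sum: 10 XOR 27 XOR 21 XOR 17 XOR 21 = 0.
The nim-sum is 0, so this is a P-position: the player to move is in a losing position under optimal play; Anya is about to move from it and so loses — Boris wins.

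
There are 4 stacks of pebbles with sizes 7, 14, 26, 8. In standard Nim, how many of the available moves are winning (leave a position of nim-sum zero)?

Compute the nim-sum pairwise:
7 XOR 14 = 9
9 XOR 26 = 19
19 XOR 8 = 27
The overall nim-sum is X = 27. A stack of size p has a winning move iff p XOR X < p (reduce it to p XOR X).
  7: 7 XOR 27 = 28 ≥ 7 — no move.
  14: 14 XOR 27 = 21 ≥ 14 — no move.
  26: 26 XOR 27 = 1 < 26 — winning move (to 1).
  8: 8 XOR 27 = 19 ≥ 8 — no move.
That gives 1 winning move.

1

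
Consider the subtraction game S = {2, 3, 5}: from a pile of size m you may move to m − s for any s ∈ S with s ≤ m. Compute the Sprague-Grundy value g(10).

Grundy values for subtraction set {2, 3, 5}:
k:     0  1  2  3  4  5  6  7  8  9 10
g(k):  0  0  1  1  2  2  3  0  0  1  1
So g(10) = 1.

1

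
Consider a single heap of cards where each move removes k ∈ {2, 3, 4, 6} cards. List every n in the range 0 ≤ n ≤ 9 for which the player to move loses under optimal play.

Compute g(0), g(1), … for moves {2, 3, 4, 6}:
k:     0  1  2  3  4  5  6  7  8  9
g(k):  0  0  1  1  2  2  3  3  0  0
The P-positions (g = 0) in 0..9 are 0, 1, 8, 9.

0, 1, 8, 9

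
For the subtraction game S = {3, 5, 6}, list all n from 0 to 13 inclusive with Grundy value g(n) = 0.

Build the Grundy sequence with g(k) = mex{g(k−s) : s ∈ {3, 5, 6}, s ≤ k}:
k:     0  1  2  3  4  5  6  7  8  9 10 11 12 13
g(k):  0  0  0  1  1  1  2  2  2  0  0  0  1  1
The P-positions (g = 0) in 0..13 are 0, 1, 2, 9, 10, 11.

0, 1, 2, 9, 10, 11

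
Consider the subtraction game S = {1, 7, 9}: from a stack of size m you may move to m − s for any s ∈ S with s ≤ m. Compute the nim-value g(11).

1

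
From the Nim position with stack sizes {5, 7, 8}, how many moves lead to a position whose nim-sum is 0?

1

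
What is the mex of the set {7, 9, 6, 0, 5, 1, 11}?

2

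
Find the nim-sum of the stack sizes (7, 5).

2

Nim-sum: 7 ^ 5 = 2.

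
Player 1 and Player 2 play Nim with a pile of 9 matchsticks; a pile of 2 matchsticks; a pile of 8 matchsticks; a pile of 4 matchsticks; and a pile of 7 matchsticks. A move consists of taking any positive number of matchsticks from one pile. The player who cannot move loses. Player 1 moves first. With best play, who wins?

Compute the nim-sum pairwise:
9 ^ 2 = 11
11 ^ 8 = 3
3 ^ 4 = 7
7 ^ 7 = 0
The nim-sum is 0, so this is a P-position: the player to move is in a losing position under optimal play; Player 1 is about to move from it and so loses — Player 2 wins.

Player 2 wins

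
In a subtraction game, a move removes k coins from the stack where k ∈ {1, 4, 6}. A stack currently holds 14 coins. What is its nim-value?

Compute g(0), g(1), … for moves {1, 4, 6}:
k:     0  1  2  3  4  5  6  7  8  9 10 11 12 13 14
g(k):  0  1  0  1  2  0  1  0  1  2  0  1  0  1  2
So g(14) = 2.

2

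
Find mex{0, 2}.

0 is in the set but 1 is not, so the mex is 1.

1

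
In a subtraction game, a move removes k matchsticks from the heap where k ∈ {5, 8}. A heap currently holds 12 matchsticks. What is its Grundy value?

2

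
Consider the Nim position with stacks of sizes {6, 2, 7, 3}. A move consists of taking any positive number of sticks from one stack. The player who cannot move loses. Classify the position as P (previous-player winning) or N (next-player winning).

P-position

Compute the nim-sum pairwise:
6 ^ 2 = 4
4 ^ 7 = 3
3 ^ 3 = 0
The nim-sum is 0, so this is a P-position: the player to move is in a losing position under optimal play.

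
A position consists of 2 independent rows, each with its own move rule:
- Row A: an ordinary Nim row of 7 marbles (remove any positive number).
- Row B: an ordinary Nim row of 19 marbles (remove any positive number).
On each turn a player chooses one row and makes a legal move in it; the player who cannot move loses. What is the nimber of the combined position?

20

Row A is a plain Nim row of size 7, so its Grundy value is 7.
Row B is a plain Nim row of size 19, so its Grundy value is 19.
By the Sprague-Grundy theorem, the Grundy value of a sum of independent games is the XOR of the component values.
Combined value = 7 ⊕ 19 = 20.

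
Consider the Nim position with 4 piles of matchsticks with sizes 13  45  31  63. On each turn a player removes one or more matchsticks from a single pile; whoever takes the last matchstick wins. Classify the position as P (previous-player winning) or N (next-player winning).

Bitwise XOR of the heap sizes:
  001101  (13)
  101101  (45)
  011111  (31)
  111111  (63)
  ------
  000000  (0)
The nim-sum is 0, so this is a P-position: the player to move is in a losing position under optimal play.

P-position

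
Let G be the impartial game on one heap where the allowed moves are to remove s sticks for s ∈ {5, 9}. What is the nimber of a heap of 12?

Grundy values for subtraction set {5, 9}:
k:     0  1  2  3  4  5  6  7  8  9 10 11 12
g(k):  0  0  0  0  0  1  1  1  1  1  2  2  2
So g(12) = 2.

2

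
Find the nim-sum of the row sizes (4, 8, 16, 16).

12

Compute the nim-sum pairwise:
4 XOR 8 = 12
12 XOR 16 = 28
28 XOR 16 = 12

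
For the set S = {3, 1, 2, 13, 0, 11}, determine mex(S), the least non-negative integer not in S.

4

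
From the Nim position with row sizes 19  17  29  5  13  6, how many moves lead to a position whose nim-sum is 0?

3

Compute the nim-sum pairwise:
19 ^ 17 = 2
2 ^ 29 = 31
31 ^ 5 = 26
26 ^ 13 = 23
23 ^ 6 = 17
The overall nim-sum is X = 17. A row of size p has a winning move iff p XOR X < p (reduce it to p XOR X).
  19: 19 XOR 17 = 2 < 19 — winning move (to 2).
  17: 17 XOR 17 = 0 < 17 — winning move (to 0).
  29: 29 XOR 17 = 12 < 29 — winning move (to 12).
  5: 5 XOR 17 = 20 ≥ 5 — no move.
  13: 13 XOR 17 = 28 ≥ 13 — no move.
  6: 6 XOR 17 = 23 ≥ 6 — no move.
That gives 3 winning moves.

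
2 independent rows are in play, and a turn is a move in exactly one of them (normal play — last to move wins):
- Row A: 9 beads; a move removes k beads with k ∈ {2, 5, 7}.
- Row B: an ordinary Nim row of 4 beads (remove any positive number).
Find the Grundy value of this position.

6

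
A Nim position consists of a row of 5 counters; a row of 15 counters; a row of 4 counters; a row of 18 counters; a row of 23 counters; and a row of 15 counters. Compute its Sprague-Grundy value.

4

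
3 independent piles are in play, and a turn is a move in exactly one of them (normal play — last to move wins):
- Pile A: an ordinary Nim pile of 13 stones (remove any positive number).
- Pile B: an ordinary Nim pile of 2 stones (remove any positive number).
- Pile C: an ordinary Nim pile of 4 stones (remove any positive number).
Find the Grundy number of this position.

11

Pile A is a plain Nim pile of size 13, so its Grundy value is 13.
Pile B is a plain Nim pile of size 2, so its Grundy value is 2.
Pile C is a plain Nim pile of size 4, so its Grundy value is 4.
The value of a disjunctive sum is the nim-sum of the parts.
Combined value = 13 ⊕ 2 ⊕ 4 = 11.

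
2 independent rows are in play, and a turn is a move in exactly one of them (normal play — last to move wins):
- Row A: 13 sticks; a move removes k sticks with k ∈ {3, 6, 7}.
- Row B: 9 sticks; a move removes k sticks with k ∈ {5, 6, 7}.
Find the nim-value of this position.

For row A, compute g(0), g(1), … with moves {3, 6, 7}:
g(0) = mex{} = 0
g(1) = mex{} = 0
g(2) = mex{} = 0
g(3) = mex{0} = 1
g(4) = mex{0} = 1
g(5) = mex{0} = 1
g(6) = mex{0,1} = 2
g(7) = mex{0,1} = 2
g(8) = mex{0,1} = 2
g(9) = mex{0,1,2} = 3
g(10) = mex{1,2} = 0
g(11) = mex{1,2} = 0
g(12) = mex{1,2,3} = 0
g(13) = mex{0,2} = 1
So g(13) = 1.
For row B, compute g(0), g(1), … with moves {5, 6, 7}:
k:     0  1  2  3  4  5  6  7  8  9
g(k):  0  0  0  0  0  1  1  1  1  1
So g(9) = 1.
The value of a disjunctive sum is the nim-sum of the parts.
Combined value = 1 ⊕ 1 = 0.

0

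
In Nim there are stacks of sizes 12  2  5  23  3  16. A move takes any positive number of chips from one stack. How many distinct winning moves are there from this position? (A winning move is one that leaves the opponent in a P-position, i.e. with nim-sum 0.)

Bitwise XOR of the heap sizes:
  01100  (12)
  00010  (2)
  00101  (5)
  10111  (23)
  00011  (3)
  10000  (16)
  -----
  01111  (15)
The overall nim-sum is X = 15. A stack of size p has a winning move iff p XOR X < p (reduce it to p XOR X).
  12: 12 XOR 15 = 3 < 12 — winning move (to 3).
  2: 2 XOR 15 = 13 ≥ 2 — no move.
  5: 5 XOR 15 = 10 ≥ 5 — no move.
  23: 23 XOR 15 = 24 ≥ 23 — no move.
  3: 3 XOR 15 = 12 ≥ 3 — no move.
  16: 16 XOR 15 = 31 ≥ 16 — no move.
That gives 1 winning move.

1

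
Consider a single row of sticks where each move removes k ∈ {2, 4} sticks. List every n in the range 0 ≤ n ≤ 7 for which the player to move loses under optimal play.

Build the Grundy sequence with g(k) = mex{g(k−s) : s ∈ {2, 4}, s ≤ k}:
g(0) = mex{} = 0
g(1) = mex{} = 0
g(2) = mex{0} = 1
g(3) = mex{0} = 1
g(4) = mex{0,1} = 2
g(5) = mex{0,1} = 2
g(6) = mex{1,2} = 0
g(7) = mex{1,2} = 0
The P-positions (g = 0) in 0..7 are 0, 1, 6, 7.

0, 1, 6, 7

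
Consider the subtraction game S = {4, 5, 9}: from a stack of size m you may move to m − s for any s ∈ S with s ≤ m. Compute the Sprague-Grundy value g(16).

Compute g(0), g(1), … for moves {4, 5, 9}:
k:     0  1  2  3  4  5  6  7  8  9 10 11 12 13 14 15 16
g(k):  0  0  0  0  1  1  1  1  2  2  2  2  3  0  0  0  0
So g(16) = 0.

0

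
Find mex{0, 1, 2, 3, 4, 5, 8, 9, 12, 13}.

The values 0, 1, 2, 3, 4, 5 are all present; 6 is the first non-negative integer missing from the set.

6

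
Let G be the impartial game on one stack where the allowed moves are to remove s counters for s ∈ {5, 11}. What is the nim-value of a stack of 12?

Grundy values for subtraction set {5, 11}:
g(0) = mex{} = 0
g(1) = mex{} = 0
g(2) = mex{} = 0
g(3) = mex{} = 0
g(4) = mex{} = 0
g(5) = mex{0} = 1
g(6) = mex{0} = 1
g(7) = mex{0} = 1
g(8) = mex{0} = 1
g(9) = mex{0} = 1
g(10) = mex{1} = 0
g(11) = mex{0,1} = 2
g(12) = mex{0,1} = 2
So g(12) = 2.

2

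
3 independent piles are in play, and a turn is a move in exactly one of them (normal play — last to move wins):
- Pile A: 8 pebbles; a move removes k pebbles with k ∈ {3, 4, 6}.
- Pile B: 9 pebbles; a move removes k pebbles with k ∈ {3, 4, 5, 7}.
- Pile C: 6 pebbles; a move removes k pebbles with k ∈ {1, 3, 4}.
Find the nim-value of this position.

3

Build the Grundy sequence for pile A with g(k) = mex{g(k−s) : s ∈ {3, 4, 6}, s ≤ k}:
k:     0  1  2  3  4  5  6  7  8
g(k):  0  0  0  1  1  1  2  2  2
So g(8) = 2.
Grundy values for pile B (subtraction set {3, 4, 5, 7}):
k:     0  1  2  3  4  5  6  7  8  9
g(k):  0  0  0  1  1  1  2  2  2  3
So g(9) = 3.
Grundy values for pile C (subtraction set {1, 3, 4}):
g(0) = mex{} = 0
g(1) = mex{0} = 1
g(2) = mex{1} = 0
g(3) = mex{0} = 1
g(4) = mex{0,1} = 2
g(5) = mex{0,1,2} = 3
g(6) = mex{0,1,3} = 2
So g(6) = 2.
The value of a disjunctive sum is the nim-sum of the parts.
Combined value = 2 XOR 3 XOR 2 = 3.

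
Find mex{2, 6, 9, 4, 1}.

0

0 is not in the set, so the mex is 0.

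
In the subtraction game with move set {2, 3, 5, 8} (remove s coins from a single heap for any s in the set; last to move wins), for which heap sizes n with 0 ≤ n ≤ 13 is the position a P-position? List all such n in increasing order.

0, 1, 7, 11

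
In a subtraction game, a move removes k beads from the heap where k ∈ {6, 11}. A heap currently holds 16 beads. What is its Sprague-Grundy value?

Build the Grundy sequence with g(k) = mex{g(k−s) : s ∈ {6, 11}, s ≤ k}:
k:     0  1  2  3  4  5  6  7  8  9 10 11 12 13 14 15 16
g(k):  0  0  0  0  0  0  1  1  1  1  1  1  2  2  2  2  2
So g(16) = 2.

2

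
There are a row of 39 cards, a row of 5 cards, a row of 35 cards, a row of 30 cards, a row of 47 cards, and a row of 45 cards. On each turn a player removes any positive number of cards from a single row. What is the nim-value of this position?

29

Write each in binary and XOR column by column:
  100111  (39)
  000101  (5)
  100011  (35)
  011110  (30)
  101111  (47)
  101101  (45)
  ------
  011101  (29)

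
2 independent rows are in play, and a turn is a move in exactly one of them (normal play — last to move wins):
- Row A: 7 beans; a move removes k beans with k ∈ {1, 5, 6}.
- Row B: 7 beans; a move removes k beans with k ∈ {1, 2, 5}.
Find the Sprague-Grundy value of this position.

Build the Grundy sequence for row A with g(k) = mex{g(k−s) : s ∈ {1, 5, 6}, s ≤ k}:
k:     0  1  2  3  4  5  6  7
g(k):  0  1  0  1  0  1  2  3
So g(7) = 3.
For row B, compute g(0), g(1), … with moves {1, 2, 5}:
g(0) = mex{} = 0
g(1) = mex{0} = 1
g(2) = mex{0,1} = 2
g(3) = mex{1,2} = 0
g(4) = mex{0,2} = 1
g(5) = mex{0,1} = 2
g(6) = mex{1,2} = 0
g(7) = mex{0,2} = 1
So g(7) = 1.
By the Sprague-Grundy theorem, the Grundy value of a sum of independent games is the XOR of the component values.
Combined value = 3 ⊕ 1 = 2.

2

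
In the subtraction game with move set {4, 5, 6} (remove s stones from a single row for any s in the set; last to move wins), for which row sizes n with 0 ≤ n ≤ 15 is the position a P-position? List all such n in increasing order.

Build the Grundy sequence with g(k) = mex{g(k−s) : s ∈ {4, 5, 6}, s ≤ k}:
k:     0  1  2  3  4  5  6  7  8  9 10 11 12 13 14 15
g(k):  0  0  0  0  1  1  1  1  2  2  0  0  0  0  1  1
The P-positions (g = 0) in 0..15 are 0, 1, 2, 3, 10, 11, 12, 13.

0, 1, 2, 3, 10, 11, 12, 13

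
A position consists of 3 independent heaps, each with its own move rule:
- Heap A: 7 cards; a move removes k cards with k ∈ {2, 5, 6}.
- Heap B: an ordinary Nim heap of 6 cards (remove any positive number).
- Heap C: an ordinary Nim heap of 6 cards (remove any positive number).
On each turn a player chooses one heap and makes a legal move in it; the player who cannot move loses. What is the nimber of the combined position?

Build the Grundy sequence for heap A with g(k) = mex{g(k−s) : s ∈ {2, 5, 6}, s ≤ k}:
k:     0  1  2  3  4  5  6  7
g(k):  0  0  1  1  0  2  1  3
So g(7) = 3.
Heap B is a plain Nim heap of size 6, so its Grundy value is 6.
Heap C is a plain Nim heap of size 6, so its Grundy value is 6.
By the Sprague-Grundy theorem, the Grundy value of a sum of independent games is the XOR of the component values.
Combined value = 3 XOR 6 XOR 6 = 3.

3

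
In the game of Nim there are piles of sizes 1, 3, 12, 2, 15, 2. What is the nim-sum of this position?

Compute the nim-sum pairwise:
1 ^ 3 = 2
2 ^ 12 = 14
14 ^ 2 = 12
12 ^ 15 = 3
3 ^ 2 = 1

1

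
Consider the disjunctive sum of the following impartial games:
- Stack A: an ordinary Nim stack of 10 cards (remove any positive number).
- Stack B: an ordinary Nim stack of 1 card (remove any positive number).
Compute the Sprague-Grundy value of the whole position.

11

Stack A is a plain Nim stack of size 10, so its Grundy value is 10.
Stack B is a plain Nim stack of size 1, so its Grundy value is 1.
By the Sprague-Grundy theorem, the Grundy value of a sum of independent games is the XOR of the component values.
Combined value = 10 ⊕ 1 = 11.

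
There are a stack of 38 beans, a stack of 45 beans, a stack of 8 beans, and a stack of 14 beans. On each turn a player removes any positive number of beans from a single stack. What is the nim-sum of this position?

13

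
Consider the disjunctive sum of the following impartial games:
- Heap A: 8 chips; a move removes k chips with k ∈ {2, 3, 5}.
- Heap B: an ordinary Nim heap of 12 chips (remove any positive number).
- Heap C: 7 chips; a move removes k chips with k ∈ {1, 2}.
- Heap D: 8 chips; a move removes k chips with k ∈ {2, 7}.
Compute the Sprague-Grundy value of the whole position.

For heap A, compute g(0), g(1), … with moves {2, 3, 5}:
k:     0  1  2  3  4  5  6  7  8
g(k):  0  0  1  1  2  2  3  0  0
So g(8) = 0.
Heap B is a plain Nim heap of size 12, so its Grundy value is 12.
Build the Grundy sequence for heap C with g(k) = mex{g(k−s) : s ∈ {1, 2}, s ≤ k}:
g(0) = mex{} = 0
g(1) = mex{0} = 1
g(2) = mex{0,1} = 2
g(3) = mex{1,2} = 0
g(4) = mex{0,2} = 1
g(5) = mex{0,1} = 2
g(6) = mex{1,2} = 0
g(7) = mex{0,2} = 1
So g(7) = 1.
For heap D, compute g(0), g(1), … with moves {2, 7}:
k:     0  1  2  3  4  5  6  7  8
g(k):  0  0  1  1  0  0  1  1  2
So g(8) = 2.
By the Sprague-Grundy theorem, the Grundy value of a sum of independent games is the XOR of the component values.
Combined value = 0 XOR 12 XOR 1 XOR 2 = 15.

15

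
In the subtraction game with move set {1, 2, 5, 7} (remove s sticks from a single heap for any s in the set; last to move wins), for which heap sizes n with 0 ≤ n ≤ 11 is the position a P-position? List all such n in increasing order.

Grundy values for subtraction set {1, 2, 5, 7}:
k:     0  1  2  3  4  5  6  7  8  9 10 11
g(k):  0  1  2  0  1  2  0  1  2  0  1  2
The P-positions (g = 0) in 0..11 are 0, 3, 6, 9.

0, 3, 6, 9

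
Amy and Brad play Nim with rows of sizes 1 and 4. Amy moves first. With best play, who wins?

Amy wins

Compute the nim-sum pairwise:
1 XOR 4 = 5
The nim-sum is 5 ≠ 0, so this is an N-position: the player to move can win; Amy has a winning move.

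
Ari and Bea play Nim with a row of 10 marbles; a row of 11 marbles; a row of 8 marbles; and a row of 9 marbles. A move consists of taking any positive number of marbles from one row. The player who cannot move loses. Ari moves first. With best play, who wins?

Compute the nim-sum pairwise:
10 XOR 11 = 1
1 XOR 8 = 9
9 XOR 9 = 0
The nim-sum is 0, so this is a P-position: the player to move is in a losing position under optimal play; Ari is about to move from it and so loses — Bea wins.

Bea wins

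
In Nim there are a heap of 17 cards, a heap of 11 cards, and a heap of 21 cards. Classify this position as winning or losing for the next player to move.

Write each in binary and XOR column by column:
  10001  (17)
  01011  (11)
  10101  (21)
  -----
  01111  (15)
The nim-sum is 15 ≠ 0, so this is an N-position: the player to move can win.

Winning position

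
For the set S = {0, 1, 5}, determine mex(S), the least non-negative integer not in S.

2

The values 0, 1 are all present; 2 is the first non-negative integer missing from the set.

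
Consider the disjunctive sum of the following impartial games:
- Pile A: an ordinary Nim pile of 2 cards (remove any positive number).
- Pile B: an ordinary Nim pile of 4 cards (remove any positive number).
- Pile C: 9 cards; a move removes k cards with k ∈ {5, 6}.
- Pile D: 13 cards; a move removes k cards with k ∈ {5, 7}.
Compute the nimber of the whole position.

7

Pile A is a plain Nim pile of size 2, so its Grundy value is 2.
Pile B is a plain Nim pile of size 4, so its Grundy value is 4.
Grundy values for pile C (subtraction set {5, 6}):
g(0) = mex{} = 0
g(1) = mex{} = 0
g(2) = mex{} = 0
g(3) = mex{} = 0
g(4) = mex{} = 0
g(5) = mex{0} = 1
g(6) = mex{0} = 1
g(7) = mex{0} = 1
g(8) = mex{0} = 1
g(9) = mex{0} = 1
So g(9) = 1.
Grundy values for pile D (subtraction set {5, 7}):
g(0) = mex{} = 0
g(1) = mex{} = 0
g(2) = mex{} = 0
g(3) = mex{} = 0
g(4) = mex{} = 0
g(5) = mex{0} = 1
g(6) = mex{0} = 1
g(7) = mex{0} = 1
g(8) = mex{0} = 1
g(9) = mex{0} = 1
g(10) = mex{0,1} = 2
g(11) = mex{0,1} = 2
g(12) = mex{1} = 0
g(13) = mex{1} = 0
So g(13) = 0.
The value of a disjunctive sum is the nim-sum of the parts.
Combined value = 2 XOR 4 XOR 1 XOR 0 = 7.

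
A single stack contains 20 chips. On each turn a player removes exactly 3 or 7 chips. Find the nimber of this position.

Grundy values for subtraction set {3, 7}:
k:     0  1  2  3  4  5  6  7  8  9 10 11 12 13 14 15 16 17 18 19 20
g(k):  0  0  0  1  1  1  0  2  2  1  0  0  0  1  1  1  0  2  2  1  0
So g(20) = 0.

0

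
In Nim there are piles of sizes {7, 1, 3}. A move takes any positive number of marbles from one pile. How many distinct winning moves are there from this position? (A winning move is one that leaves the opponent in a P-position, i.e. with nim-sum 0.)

1

Nim-sum: 7 ^ 1 ^ 3 = 5.
The overall nim-sum is X = 5. A pile of size p has a winning move iff p XOR X < p (reduce it to p XOR X).
  7: 7 XOR 5 = 2 < 7 — winning move (to 2).
  1: 1 XOR 5 = 4 ≥ 1 — no move.
  3: 3 XOR 5 = 6 ≥ 3 — no move.
That gives 1 winning move.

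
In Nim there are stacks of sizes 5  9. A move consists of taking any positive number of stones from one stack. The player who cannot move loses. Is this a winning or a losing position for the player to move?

Winning position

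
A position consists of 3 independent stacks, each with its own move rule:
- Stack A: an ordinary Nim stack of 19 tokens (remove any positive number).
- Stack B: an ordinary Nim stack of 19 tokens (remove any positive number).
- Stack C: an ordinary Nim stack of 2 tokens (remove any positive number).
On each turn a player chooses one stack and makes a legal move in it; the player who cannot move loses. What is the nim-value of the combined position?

Stack A is a plain Nim stack of size 19, so its Grundy value is 19.
Stack B is a plain Nim stack of size 19, so its Grundy value is 19.
Stack C is a plain Nim stack of size 2, so its Grundy value is 2.
The value of a disjunctive sum is the nim-sum of the parts.
Combined value = 19 ⊕ 19 ⊕ 2 = 2.

2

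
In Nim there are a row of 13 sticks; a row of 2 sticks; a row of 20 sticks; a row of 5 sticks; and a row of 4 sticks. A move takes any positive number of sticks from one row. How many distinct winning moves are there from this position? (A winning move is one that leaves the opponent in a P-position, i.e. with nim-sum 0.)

Compute the nim-sum pairwise:
13 ^ 2 = 15
15 ^ 20 = 27
27 ^ 5 = 30
30 ^ 4 = 26
The overall nim-sum is X = 26. A row of size p has a winning move iff p XOR X < p (reduce it to p XOR X).
  13: 13 XOR 26 = 23 ≥ 13 — no move.
  2: 2 XOR 26 = 24 ≥ 2 — no move.
  20: 20 XOR 26 = 14 < 20 — winning move (to 14).
  5: 5 XOR 26 = 31 ≥ 5 — no move.
  4: 4 XOR 26 = 30 ≥ 4 — no move.
That gives 1 winning move.

1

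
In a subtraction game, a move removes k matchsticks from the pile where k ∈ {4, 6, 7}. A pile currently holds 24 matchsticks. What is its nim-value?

Compute g(0), g(1), … for moves {4, 6, 7}:
k:     0  1  2  3  4  5  6  7  8  9 10 11 12 13 14 15 16 17 18 19 20 21 22 23 24
g(k):  0  0  0  0  1  1  1  1  2  2  2  0  0  0  0  1  1  1  1  2  2  2  0  0  0
So g(24) = 0.

0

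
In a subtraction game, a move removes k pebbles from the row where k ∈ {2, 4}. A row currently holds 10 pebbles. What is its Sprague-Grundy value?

2

Grundy values for subtraction set {2, 4}:
g(0) = mex{} = 0
g(1) = mex{} = 0
g(2) = mex{0} = 1
g(3) = mex{0} = 1
g(4) = mex{0,1} = 2
g(5) = mex{0,1} = 2
g(6) = mex{1,2} = 0
g(7) = mex{1,2} = 0
g(8) = mex{0,2} = 1
g(9) = mex{0,2} = 1
g(10) = mex{0,1} = 2
So g(10) = 2.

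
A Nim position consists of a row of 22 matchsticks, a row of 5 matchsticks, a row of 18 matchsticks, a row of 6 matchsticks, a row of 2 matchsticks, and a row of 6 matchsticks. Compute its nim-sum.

3

Nim-sum: 22 ^ 5 ^ 18 ^ 6 ^ 2 ^ 6 = 3.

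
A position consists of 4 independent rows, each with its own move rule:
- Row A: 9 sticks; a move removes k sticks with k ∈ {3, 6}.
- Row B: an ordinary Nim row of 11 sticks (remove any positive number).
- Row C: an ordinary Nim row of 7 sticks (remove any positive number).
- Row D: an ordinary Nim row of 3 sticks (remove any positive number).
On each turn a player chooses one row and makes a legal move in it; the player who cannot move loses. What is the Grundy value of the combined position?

Build the Grundy sequence for row A with g(k) = mex{g(k−s) : s ∈ {3, 6}, s ≤ k}:
g(0) = mex{} = 0
g(1) = mex{} = 0
g(2) = mex{} = 0
g(3) = mex{0} = 1
g(4) = mex{0} = 1
g(5) = mex{0} = 1
g(6) = mex{0,1} = 2
g(7) = mex{0,1} = 2
g(8) = mex{0,1} = 2
g(9) = mex{1,2} = 0
So g(9) = 0.
Row B is a plain Nim row of size 11, so its Grundy value is 11.
Row C is a plain Nim row of size 7, so its Grundy value is 7.
Row D is a plain Nim row of size 3, so its Grundy value is 3.
The value of a disjunctive sum is the nim-sum of the parts.
Combined value = 0 ⊕ 11 ⊕ 7 ⊕ 3 = 15.

15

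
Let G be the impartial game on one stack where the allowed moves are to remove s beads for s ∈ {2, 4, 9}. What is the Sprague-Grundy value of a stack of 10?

2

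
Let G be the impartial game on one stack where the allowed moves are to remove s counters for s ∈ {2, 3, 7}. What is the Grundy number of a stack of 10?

0

Grundy values for subtraction set {2, 3, 7}:
k:     0  1  2  3  4  5  6  7  8  9 10
g(k):  0  0  1  1  2  0  0  1  1  2  0
So g(10) = 0.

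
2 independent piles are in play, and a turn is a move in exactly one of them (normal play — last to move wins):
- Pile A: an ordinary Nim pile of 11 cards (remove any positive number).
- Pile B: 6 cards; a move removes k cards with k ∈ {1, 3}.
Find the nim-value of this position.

Pile A is a plain Nim pile of size 11, so its Grundy value is 11.
Grundy values for pile B (subtraction set {1, 3}):
k:     0  1  2  3  4  5  6
g(k):  0  1  0  1  0  1  0
So g(6) = 0.
The value of a disjunctive sum is the nim-sum of the parts.
Combined value = 11 XOR 0 = 11.

11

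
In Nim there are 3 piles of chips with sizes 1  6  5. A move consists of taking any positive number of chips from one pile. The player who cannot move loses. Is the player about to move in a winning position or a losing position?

Nim-sum: 1 XOR 6 XOR 5 = 2.
The nim-sum is 2 ≠ 0, so this is an N-position: the player to move can win.

Winning position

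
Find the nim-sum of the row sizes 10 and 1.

In binary:
  1010  (10)
  0001  (1)
  ----
  1011  (11)

11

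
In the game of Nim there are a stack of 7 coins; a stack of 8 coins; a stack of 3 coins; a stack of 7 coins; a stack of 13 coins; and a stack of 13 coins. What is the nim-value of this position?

11

Write each in binary and XOR column by column:
  0111  (7)
  1000  (8)
  0011  (3)
  0111  (7)
  1101  (13)
  1101  (13)
  ----
  1011  (11)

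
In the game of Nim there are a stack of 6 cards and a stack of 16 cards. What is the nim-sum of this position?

22

Bitwise XOR of the heap sizes:
  00110  (6)
  10000  (16)
  -----
  10110  (22)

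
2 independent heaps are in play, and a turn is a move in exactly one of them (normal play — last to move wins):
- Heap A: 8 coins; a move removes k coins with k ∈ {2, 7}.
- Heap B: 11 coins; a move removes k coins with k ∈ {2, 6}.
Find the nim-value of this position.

3

For heap A, compute g(0), g(1), … with moves {2, 7}:
k:     0  1  2  3  4  5  6  7  8
g(k):  0  0  1  1  0  0  1  1  2
So g(8) = 2.
Grundy values for heap B (subtraction set {2, 6}):
k:     0  1  2  3  4  5  6  7  8  9 10 11
g(k):  0  0  1  1  0  0  1  1  0  0  1  1
So g(11) = 1.
By the Sprague-Grundy theorem, the Grundy value of a sum of independent games is the XOR of the component values.
Combined value = 2 ⊕ 1 = 3.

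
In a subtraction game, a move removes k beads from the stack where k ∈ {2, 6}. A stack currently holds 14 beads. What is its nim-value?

1

Compute g(0), g(1), … for moves {2, 6}:
k:     0  1  2  3  4  5  6  7  8  9 10 11 12 13 14
g(k):  0  0  1  1  0  0  1  1  0  0  1  1  0  0  1
So g(14) = 1.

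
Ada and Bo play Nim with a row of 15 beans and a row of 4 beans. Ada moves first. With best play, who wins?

Nim-sum: 15 ^ 4 = 11.
The nim-sum is 11 ≠ 0, so this is an N-position: the player to move can win; Ada has a winning move.

Ada wins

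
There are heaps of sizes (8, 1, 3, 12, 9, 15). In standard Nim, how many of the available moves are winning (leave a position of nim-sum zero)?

0

Bitwise XOR of the heap sizes:
  1000  (8)
  0001  (1)
  0011  (3)
  1100  (12)
  1001  (9)
  1111  (15)
  ----
  0000  (0)
The nim-sum is already 0, so every move leaves a nonzero nim-sum — there are no winning moves.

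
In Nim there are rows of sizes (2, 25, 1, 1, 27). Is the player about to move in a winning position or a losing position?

Losing position

Nim-sum: 2 ^ 25 ^ 1 ^ 1 ^ 27 = 0.
The nim-sum is 0, so this is a P-position: the player to move is in a losing position under optimal play.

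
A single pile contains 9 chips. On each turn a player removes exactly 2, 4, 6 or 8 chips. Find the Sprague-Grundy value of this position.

4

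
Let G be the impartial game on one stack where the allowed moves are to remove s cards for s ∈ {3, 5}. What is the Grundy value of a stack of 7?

Build the Grundy sequence with g(k) = mex{g(k−s) : s ∈ {3, 5}, s ≤ k}:
g(0) = mex{} = 0
g(1) = mex{} = 0
g(2) = mex{} = 0
g(3) = mex{0} = 1
g(4) = mex{0} = 1
g(5) = mex{0} = 1
g(6) = mex{0,1} = 2
g(7) = mex{0,1} = 2
So g(7) = 2.

2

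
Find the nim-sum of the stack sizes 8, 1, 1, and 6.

Bitwise XOR of the heap sizes:
  1000  (8)
  0001  (1)
  0001  (1)
  0110  (6)
  ----
  1110  (14)

14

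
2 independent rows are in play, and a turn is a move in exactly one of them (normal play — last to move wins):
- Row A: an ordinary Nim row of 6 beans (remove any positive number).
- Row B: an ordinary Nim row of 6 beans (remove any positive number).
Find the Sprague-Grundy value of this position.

0

Row A is a plain Nim row of size 6, so its Grundy value is 6.
Row B is a plain Nim row of size 6, so its Grundy value is 6.
The value of a disjunctive sum is the nim-sum of the parts.
Combined value = 6 ⊕ 6 = 0.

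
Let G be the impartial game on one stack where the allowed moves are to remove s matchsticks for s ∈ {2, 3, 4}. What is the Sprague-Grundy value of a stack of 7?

Build the Grundy sequence with g(k) = mex{g(k−s) : s ∈ {2, 3, 4}, s ≤ k}:
k:     0  1  2  3  4  5  6  7
g(k):  0  0  1  1  2  2  0  0
So g(7) = 0.

0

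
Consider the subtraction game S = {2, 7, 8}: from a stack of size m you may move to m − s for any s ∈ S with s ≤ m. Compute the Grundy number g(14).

Compute g(0), g(1), … for moves {2, 7, 8}:
k:     0  1  2  3  4  5  6  7  8  9 10 11 12 13 14
g(k):  0  0  1  1  0  0  1  1  2  2  0  3  1  2  0
So g(14) = 0.

0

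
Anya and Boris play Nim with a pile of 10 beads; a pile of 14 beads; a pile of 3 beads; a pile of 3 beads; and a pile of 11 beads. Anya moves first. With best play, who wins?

Anya wins

Write each in binary and XOR column by column:
  1010  (10)
  1110  (14)
  0011  (3)
  0011  (3)
  1011  (11)
  ----
  1111  (15)
The nim-sum is 15 ≠ 0, so this is an N-position: the player to move can win; Anya has a winning move.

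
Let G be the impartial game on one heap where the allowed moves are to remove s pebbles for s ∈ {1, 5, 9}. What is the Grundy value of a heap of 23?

Build the Grundy sequence with g(k) = mex{g(k−s) : s ∈ {1, 5, 9}, s ≤ k}:
k:     0  1  2  3  4  5  6  7  8  9 10 11 12 13 14 15 16 17 18 19 20 21 22 23
g(k):  0  1  0  1  0  1  0  1  0  1  0  1  0  1  0  1  0  1  0  1  0  1  0  1
So g(23) = 1.

1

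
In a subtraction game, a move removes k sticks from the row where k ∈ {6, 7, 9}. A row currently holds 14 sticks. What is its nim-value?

2

Grundy values for subtraction set {6, 7, 9}:
k:     0  1  2  3  4  5  6  7  8  9 10 11 12 13 14
g(k):  0  0  0  0  0  0  1  1  1  1  1  1  2  2  2
So g(14) = 2.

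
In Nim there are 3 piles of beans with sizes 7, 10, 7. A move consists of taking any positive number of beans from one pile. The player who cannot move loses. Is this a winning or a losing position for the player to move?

Winning position

Bitwise XOR of the heap sizes:
  0111  (7)
  1010  (10)
  0111  (7)
  ----
  1010  (10)
The nim-sum is 10 ≠ 0, so this is an N-position: the player to move can win.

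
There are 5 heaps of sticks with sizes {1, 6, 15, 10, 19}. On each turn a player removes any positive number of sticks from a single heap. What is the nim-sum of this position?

Nim-sum: 1 ⊕ 6 ⊕ 15 ⊕ 10 ⊕ 19 = 17.

17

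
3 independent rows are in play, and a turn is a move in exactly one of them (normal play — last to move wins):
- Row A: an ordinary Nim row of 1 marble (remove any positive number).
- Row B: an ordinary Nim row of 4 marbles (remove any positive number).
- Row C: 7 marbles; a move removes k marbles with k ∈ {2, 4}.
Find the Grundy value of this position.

5

Row A is a plain Nim row of size 1, so its Grundy value is 1.
Row B is a plain Nim row of size 4, so its Grundy value is 4.
For row C, compute g(0), g(1), … with moves {2, 4}:
k:     0  1  2  3  4  5  6  7
g(k):  0  0  1  1  2  2  0  0
So g(7) = 0.
By the Sprague-Grundy theorem, the Grundy value of a sum of independent games is the XOR of the component values.
Combined value = 1 XOR 4 XOR 0 = 5.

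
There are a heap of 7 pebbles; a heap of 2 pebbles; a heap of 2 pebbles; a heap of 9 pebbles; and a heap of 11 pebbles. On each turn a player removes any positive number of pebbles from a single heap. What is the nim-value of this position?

Compute the nim-sum pairwise:
7 XOR 2 = 5
5 XOR 2 = 7
7 XOR 9 = 14
14 XOR 11 = 5

5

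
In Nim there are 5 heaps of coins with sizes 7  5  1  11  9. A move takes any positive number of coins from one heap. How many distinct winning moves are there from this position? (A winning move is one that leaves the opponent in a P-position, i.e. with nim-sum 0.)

5

Compute the nim-sum pairwise:
7 XOR 5 = 2
2 XOR 1 = 3
3 XOR 11 = 8
8 XOR 9 = 1
The overall nim-sum is X = 1. A heap of size p has a winning move iff p XOR X < p (reduce it to p XOR X).
  7: 7 XOR 1 = 6 < 7 — winning move (to 6).
  5: 5 XOR 1 = 4 < 5 — winning move (to 4).
  1: 1 XOR 1 = 0 < 1 — winning move (to 0).
  11: 11 XOR 1 = 10 < 11 — winning move (to 10).
  9: 9 XOR 1 = 8 < 9 — winning move (to 8).
That gives 5 winning moves.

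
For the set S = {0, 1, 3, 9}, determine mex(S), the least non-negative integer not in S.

2

The values 0, 1 are all present; 2 is the first non-negative integer missing from the set.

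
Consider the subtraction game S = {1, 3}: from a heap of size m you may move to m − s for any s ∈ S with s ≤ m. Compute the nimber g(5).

Grundy values for subtraction set {1, 3}:
k:     0  1  2  3  4  5
g(k):  0  1  0  1  0  1
So g(5) = 1.

1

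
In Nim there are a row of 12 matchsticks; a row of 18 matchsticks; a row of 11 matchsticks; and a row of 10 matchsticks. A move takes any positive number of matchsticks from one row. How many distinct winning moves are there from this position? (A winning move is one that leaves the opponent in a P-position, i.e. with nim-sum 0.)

Compute the nim-sum pairwise:
12 ⊕ 18 = 30
30 ⊕ 11 = 21
21 ⊕ 10 = 31
The overall nim-sum is X = 31. A row of size p has a winning move iff p XOR X < p (reduce it to p XOR X).
  12: 12 XOR 31 = 19 ≥ 12 — no move.
  18: 18 XOR 31 = 13 < 18 — winning move (to 13).
  11: 11 XOR 31 = 20 ≥ 11 — no move.
  10: 10 XOR 31 = 21 ≥ 10 — no move.
That gives 1 winning move.

1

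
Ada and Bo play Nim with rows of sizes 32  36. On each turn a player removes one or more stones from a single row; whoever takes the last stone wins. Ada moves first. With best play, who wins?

Ada wins

Compute the nim-sum pairwise:
32 XOR 36 = 4
The nim-sum is 4 ≠ 0, so this is an N-position: the player to move can win; Ada has a winning move.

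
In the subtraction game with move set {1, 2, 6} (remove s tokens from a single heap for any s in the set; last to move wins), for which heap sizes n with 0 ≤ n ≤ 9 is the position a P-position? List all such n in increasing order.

0, 3, 7

Compute g(0), g(1), … for moves {1, 2, 6}:
k:     0  1  2  3  4  5  6  7  8  9
g(k):  0  1  2  0  1  2  3  0  1  2
The P-positions (g = 0) in 0..9 are 0, 3, 7.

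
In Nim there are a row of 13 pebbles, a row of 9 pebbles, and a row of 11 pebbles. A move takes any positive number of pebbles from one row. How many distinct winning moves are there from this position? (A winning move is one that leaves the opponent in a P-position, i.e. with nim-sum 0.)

Compute the nim-sum pairwise:
13 ^ 9 = 4
4 ^ 11 = 15
The overall nim-sum is X = 15. A row of size p has a winning move iff p XOR X < p (reduce it to p XOR X).
  13: 13 XOR 15 = 2 < 13 — winning move (to 2).
  9: 9 XOR 15 = 6 < 9 — winning move (to 6).
  11: 11 XOR 15 = 4 < 11 — winning move (to 4).
That gives 3 winning moves.

3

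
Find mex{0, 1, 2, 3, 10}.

4

The values 0, 1, 2, 3 are all present; 4 is the first non-negative integer missing from the set.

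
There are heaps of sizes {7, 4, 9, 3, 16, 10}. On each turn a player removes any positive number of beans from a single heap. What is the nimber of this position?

Nim-sum: 7 XOR 4 XOR 9 XOR 3 XOR 16 XOR 10 = 19.

19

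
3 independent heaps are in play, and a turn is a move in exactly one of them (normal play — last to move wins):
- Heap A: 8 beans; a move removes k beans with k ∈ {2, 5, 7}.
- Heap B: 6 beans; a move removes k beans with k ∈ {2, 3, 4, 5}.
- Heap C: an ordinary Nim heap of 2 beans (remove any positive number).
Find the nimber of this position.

3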